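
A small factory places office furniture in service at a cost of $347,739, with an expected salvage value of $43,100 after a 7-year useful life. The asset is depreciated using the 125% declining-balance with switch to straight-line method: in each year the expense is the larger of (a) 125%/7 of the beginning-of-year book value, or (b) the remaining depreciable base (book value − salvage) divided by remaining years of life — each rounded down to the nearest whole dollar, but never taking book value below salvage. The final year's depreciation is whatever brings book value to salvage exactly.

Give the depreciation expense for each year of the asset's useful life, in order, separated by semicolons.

Depreciable base = $347,739 − $43,100 = $304,639.
Year 1: DB = ⌊$347,739 × 125%/7⌋ = $62,096; SL = ⌊$304,639/7⌋ = $43,519 → take DB $62,096. Book value $285,643.
Year 2: DB = ⌊$285,643 × 125%/7⌋ = $51,007; SL = ⌊$242,543/6⌋ = $40,423 → take DB $51,007. Book value $234,636.
Year 3: DB = ⌊$234,636 × 125%/7⌋ = $41,899; SL = ⌊$191,536/5⌋ = $38,307 → take DB $41,899. Book value $192,737.
Year 4: DB = ⌊$192,737 × 125%/7⌋ = $34,417; SL = ⌊$149,637/4⌋ = $37,409 → take SL $37,409. Book value $155,328.
Year 5: DB = ⌊$155,328 × 125%/7⌋ = $27,737; SL = ⌊$112,228/3⌋ = $37,409 → take SL $37,409. Book value $117,919.
Year 6: DB = ⌊$117,919 × 125%/7⌋ = $21,056; SL = ⌊$74,819/2⌋ = $37,409 → take SL $37,409. Book value $80,510.
Year 7 (final): $80,510 − $43,100 = $37,410. Book value $43,100.

$62,096; $51,007; $41,899; $37,409; $37,409; $37,409; $37,410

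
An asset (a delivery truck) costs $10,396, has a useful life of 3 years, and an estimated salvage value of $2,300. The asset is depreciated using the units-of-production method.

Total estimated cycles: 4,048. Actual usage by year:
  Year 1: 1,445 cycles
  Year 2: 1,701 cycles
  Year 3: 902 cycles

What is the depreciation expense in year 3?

$1,804

Depreciable base = $10,396 − $2,300 = $8,096.
Rate = $8,096 / 4,048 cycles = $2 per cycle.
Year 1: 1,445 × $2 = $2,890. Book value $7,506.
Year 2: 1,701 × $2 = $3,402. Book value $4,104.
Year 3: 902 × $2 = $1,804. Book value $2,300.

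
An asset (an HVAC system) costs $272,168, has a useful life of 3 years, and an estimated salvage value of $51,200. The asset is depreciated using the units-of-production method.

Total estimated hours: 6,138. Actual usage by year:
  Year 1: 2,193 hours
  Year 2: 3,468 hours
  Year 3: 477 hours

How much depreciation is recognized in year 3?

$17,172

Depreciable base = $272,168 − $51,200 = $220,968.
Rate = $220,968 / 6,138 hours = $36 per hour.
Year 1: 2,193 × $36 = $78,948. Book value $193,220.
Year 2: 3,468 × $36 = $124,848. Book value $68,372.
Year 3: 477 × $36 = $17,172. Book value $51,200.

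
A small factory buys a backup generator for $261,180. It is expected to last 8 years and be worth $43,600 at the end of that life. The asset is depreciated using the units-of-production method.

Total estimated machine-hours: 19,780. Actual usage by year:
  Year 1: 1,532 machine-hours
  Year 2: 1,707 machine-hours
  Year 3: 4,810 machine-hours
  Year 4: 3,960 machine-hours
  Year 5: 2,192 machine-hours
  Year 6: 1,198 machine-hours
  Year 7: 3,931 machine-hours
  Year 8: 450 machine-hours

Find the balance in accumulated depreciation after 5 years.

$156,211

Depreciable base = $261,180 − $43,600 = $217,580.
Rate = $217,580 / 19,780 machine-hours = $11 per machine-hour.
Year 1: 1,532 × $11 = $16,852. Book value $244,328.
Year 2: 1,707 × $11 = $18,777. Book value $225,551.
Year 3: 4,810 × $11 = $52,910. Book value $172,641.
Year 4: 3,960 × $11 = $43,560. Book value $129,081.
Year 5: 2,192 × $11 = $24,112. Book value $104,969.
Accumulated through year 5 = $261,180 − $104,969 = $156,211.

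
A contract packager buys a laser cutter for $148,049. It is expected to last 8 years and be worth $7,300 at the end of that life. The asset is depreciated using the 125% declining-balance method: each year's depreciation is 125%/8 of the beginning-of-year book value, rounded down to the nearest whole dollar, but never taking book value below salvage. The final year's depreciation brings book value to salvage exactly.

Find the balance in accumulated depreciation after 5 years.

$84,737

Depreciable base = $148,049 − $7,300 = $140,749.
Year 1: ⌊$148,049 × 125%/8⌋ = $23,132. Book value $124,917.
Year 2: ⌊$124,917 × 125%/8⌋ = $19,518. Book value $105,399.
Year 3: ⌊$105,399 × 125%/8⌋ = $16,468. Book value $88,931.
Year 4: ⌊$88,931 × 125%/8⌋ = $13,895. Book value $75,036.
Year 5: ⌊$75,036 × 125%/8⌋ = $11,724. Book value $63,312.
Accumulated through year 5 = $148,049 − $63,312 = $84,737.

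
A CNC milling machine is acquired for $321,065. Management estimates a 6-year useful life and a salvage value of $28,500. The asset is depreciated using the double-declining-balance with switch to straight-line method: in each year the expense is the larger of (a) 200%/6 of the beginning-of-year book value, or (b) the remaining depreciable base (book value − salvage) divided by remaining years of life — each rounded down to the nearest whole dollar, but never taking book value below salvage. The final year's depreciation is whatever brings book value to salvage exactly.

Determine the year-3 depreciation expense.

$47,565

Depreciable base = $321,065 − $28,500 = $292,565.
Year 1: DB = ⌊$321,065 × 200%/6⌋ = $107,021; SL = ⌊$292,565/6⌋ = $48,760 → take DB $107,021. Book value $214,044.
Year 2: DB = ⌊$214,044 × 200%/6⌋ = $71,348; SL = ⌊$185,544/5⌋ = $37,108 → take DB $71,348. Book value $142,696.
Year 3: DB = ⌊$142,696 × 200%/6⌋ = $47,565; SL = ⌊$114,196/4⌋ = $28,549 → take DB $47,565. Book value $95,131.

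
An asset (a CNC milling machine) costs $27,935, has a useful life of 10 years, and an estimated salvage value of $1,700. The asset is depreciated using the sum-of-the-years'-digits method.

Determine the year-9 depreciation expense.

Depreciable base = $27,935 − $1,700 = $26,235.
Sum of the years' digits = 10+9+8+7+6+5+4+3+2+1 = 55.
Year 1: $26,235 × 10/55 = $4,770. Book value $23,165.
Year 2: $26,235 × 9/55 = $4,293. Book value $18,872.
Year 3: $26,235 × 8/55 = $3,816. Book value $15,056.
Year 4: $26,235 × 7/55 = $3,339. Book value $11,717.
Year 5: $26,235 × 6/55 = $2,862. Book value $8,855.
Year 6: $26,235 × 5/55 = $2,385. Book value $6,470.
Year 7: $26,235 × 4/55 = $1,908. Book value $4,562.
Year 8: $26,235 × 3/55 = $1,431. Book value $3,131.
Year 9: $26,235 × 2/55 = $954. Book value $2,177.

$954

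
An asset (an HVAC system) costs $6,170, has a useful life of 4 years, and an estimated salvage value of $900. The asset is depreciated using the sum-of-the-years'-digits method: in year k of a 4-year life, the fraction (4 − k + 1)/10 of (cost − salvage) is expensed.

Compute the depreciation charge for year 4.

$527

Depreciable base = $6,170 − $900 = $5,270.
Sum of the years' digits = 4+3+2+1 = 10.
Year 1: $5,270 × 4/10 = $2,108. Book value $4,062.
Year 2: $5,270 × 3/10 = $1,581. Book value $2,481.
Year 3: $5,270 × 2/10 = $1,054. Book value $1,427.
Year 4: $5,270 × 1/10 = $527. Book value $900.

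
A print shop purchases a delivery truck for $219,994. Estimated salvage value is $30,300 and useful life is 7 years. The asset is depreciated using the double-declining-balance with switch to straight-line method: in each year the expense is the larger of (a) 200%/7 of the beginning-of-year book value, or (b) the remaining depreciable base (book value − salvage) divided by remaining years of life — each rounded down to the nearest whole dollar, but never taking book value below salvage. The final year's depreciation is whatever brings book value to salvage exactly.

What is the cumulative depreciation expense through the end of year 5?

$179,088

Depreciable base = $219,994 − $30,300 = $189,694.
Year 1: DB = ⌊$219,994 × 200%/7⌋ = $62,855; SL = ⌊$189,694/7⌋ = $27,099 → take DB $62,855. Book value $157,139.
Year 2: DB = ⌊$157,139 × 200%/7⌋ = $44,896; SL = ⌊$126,839/6⌋ = $21,139 → take DB $44,896. Book value $112,243.
Year 3: DB = ⌊$112,243 × 200%/7⌋ = $32,069; SL = ⌊$81,943/5⌋ = $16,388 → take DB $32,069. Book value $80,174.
Year 4: DB = ⌊$80,174 × 200%/7⌋ = $22,906; SL = ⌊$49,874/4⌋ = $12,468 → take DB $22,906. Book value $57,268.
Year 5: DB = ⌊$57,268 × 200%/7⌋ = $16,362; SL = ⌊$26,968/3⌋ = $8,989 → take DB $16,362. Book value $40,906.
Accumulated through year 5 = $219,994 − $40,906 = $179,088.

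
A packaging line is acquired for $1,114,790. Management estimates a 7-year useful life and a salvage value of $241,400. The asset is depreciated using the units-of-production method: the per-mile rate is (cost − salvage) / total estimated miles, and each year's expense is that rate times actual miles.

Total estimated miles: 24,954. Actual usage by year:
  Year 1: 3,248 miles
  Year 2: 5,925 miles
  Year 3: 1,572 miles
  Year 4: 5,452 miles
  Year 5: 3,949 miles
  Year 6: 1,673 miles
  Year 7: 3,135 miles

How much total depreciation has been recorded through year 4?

Depreciable base = $1,114,790 − $241,400 = $873,390.
Rate = $873,390 / 24,954 miles = $35 per mile.
Year 1: 3,248 × $35 = $113,680. Book value $1,001,110.
Year 2: 5,925 × $35 = $207,375. Book value $793,735.
Year 3: 1,572 × $35 = $55,020. Book value $738,715.
Year 4: 5,452 × $35 = $190,820. Book value $547,895.
Accumulated through year 4 = $1,114,790 − $547,895 = $566,895.

$566,895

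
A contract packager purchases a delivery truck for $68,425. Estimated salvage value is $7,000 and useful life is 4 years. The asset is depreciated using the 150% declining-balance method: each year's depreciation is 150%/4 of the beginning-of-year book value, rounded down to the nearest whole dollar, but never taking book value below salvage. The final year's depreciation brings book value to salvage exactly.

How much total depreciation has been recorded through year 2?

Depreciable base = $68,425 − $7,000 = $61,425.
Year 1: ⌊$68,425 × 150%/4⌋ = $25,659. Book value $42,766.
Year 2: ⌊$42,766 × 150%/4⌋ = $16,037. Book value $26,729.
Accumulated through year 2 = $68,425 − $26,729 = $41,696.

$41,696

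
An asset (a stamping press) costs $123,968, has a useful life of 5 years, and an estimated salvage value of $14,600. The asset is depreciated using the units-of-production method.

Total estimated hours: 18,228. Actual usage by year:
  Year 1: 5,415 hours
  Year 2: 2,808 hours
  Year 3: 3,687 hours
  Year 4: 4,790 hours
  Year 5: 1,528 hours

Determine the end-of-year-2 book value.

$74,630

Depreciable base = $123,968 − $14,600 = $109,368.
Rate = $109,368 / 18,228 hours = $6 per hour.
Year 1: 5,415 × $6 = $32,490. Book value $91,478.
Year 2: 2,808 × $6 = $16,848. Book value $74,630.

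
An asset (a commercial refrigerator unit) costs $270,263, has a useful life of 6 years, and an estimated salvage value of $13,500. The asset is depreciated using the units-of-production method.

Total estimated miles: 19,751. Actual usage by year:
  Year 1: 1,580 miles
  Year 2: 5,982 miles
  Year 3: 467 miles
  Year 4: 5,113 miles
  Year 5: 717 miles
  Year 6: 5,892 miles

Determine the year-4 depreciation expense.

Depreciable base = $270,263 − $13,500 = $256,763.
Rate = $256,763 / 19,751 miles = $13 per mile.
Year 1: 1,580 × $13 = $20,540. Book value $249,723.
Year 2: 5,982 × $13 = $77,766. Book value $171,957.
Year 3: 467 × $13 = $6,071. Book value $165,886.
Year 4: 5,113 × $13 = $66,469. Book value $99,417.

$66,469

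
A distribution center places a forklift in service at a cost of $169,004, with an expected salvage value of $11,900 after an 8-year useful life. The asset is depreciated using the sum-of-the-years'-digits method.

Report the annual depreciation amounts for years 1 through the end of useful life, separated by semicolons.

$34,912; $30,548; $26,184; $21,820; $17,456; $13,092; $8,728; $4,364

Depreciable base = $169,004 − $11,900 = $157,104.
Sum of the years' digits = 8+7+6+5+4+3+2+1 = 36.
Year 1: $157,104 × 8/36 = $34,912. Book value $134,092.
Year 2: $157,104 × 7/36 = $30,548. Book value $103,544.
Year 3: $157,104 × 6/36 = $26,184. Book value $77,360.
Year 4: $157,104 × 5/36 = $21,820. Book value $55,540.
Year 5: $157,104 × 4/36 = $17,456. Book value $38,084.
Year 6: $157,104 × 3/36 = $13,092. Book value $24,992.
Year 7: $157,104 × 2/36 = $8,728. Book value $16,264.
Year 8: $157,104 × 1/36 = $4,364. Book value $11,900.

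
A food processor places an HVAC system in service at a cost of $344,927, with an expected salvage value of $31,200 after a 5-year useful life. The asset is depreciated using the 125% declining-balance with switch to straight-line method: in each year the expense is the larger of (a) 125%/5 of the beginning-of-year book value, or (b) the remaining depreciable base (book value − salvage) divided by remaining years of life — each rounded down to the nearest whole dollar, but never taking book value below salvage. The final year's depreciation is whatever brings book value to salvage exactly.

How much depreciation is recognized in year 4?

$54,274

Depreciable base = $344,927 − $31,200 = $313,727.
Year 1: DB = ⌊$344,927 × 125%/5⌋ = $86,231; SL = ⌊$313,727/5⌋ = $62,745 → take DB $86,231. Book value $258,696.
Year 2: DB = ⌊$258,696 × 125%/5⌋ = $64,674; SL = ⌊$227,496/4⌋ = $56,874 → take DB $64,674. Book value $194,022.
Year 3: DB = ⌊$194,022 × 125%/5⌋ = $48,505; SL = ⌊$162,822/3⌋ = $54,274 → take SL $54,274. Book value $139,748.
Year 4: DB = ⌊$139,748 × 125%/5⌋ = $34,937; SL = ⌊$108,548/2⌋ = $54,274 → take SL $54,274. Book value $85,474.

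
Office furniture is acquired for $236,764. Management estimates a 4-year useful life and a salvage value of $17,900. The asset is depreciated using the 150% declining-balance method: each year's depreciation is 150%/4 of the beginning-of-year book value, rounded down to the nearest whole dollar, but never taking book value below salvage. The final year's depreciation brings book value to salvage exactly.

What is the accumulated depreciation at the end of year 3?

$178,959

Depreciable base = $236,764 − $17,900 = $218,864.
Year 1: ⌊$236,764 × 150%/4⌋ = $88,786. Book value $147,978.
Year 2: ⌊$147,978 × 150%/4⌋ = $55,491. Book value $92,487.
Year 3: ⌊$92,487 × 150%/4⌋ = $34,682. Book value $57,805.
Accumulated through year 3 = $236,764 − $57,805 = $178,959.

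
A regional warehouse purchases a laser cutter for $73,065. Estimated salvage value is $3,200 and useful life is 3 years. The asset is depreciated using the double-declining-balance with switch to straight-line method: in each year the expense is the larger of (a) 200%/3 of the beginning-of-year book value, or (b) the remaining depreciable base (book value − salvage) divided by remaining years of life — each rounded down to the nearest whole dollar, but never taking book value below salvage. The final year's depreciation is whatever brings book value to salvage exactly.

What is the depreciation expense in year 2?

$16,236

Depreciable base = $73,065 − $3,200 = $69,865.
Year 1: DB = ⌊$73,065 × 200%/3⌋ = $48,710; SL = ⌊$69,865/3⌋ = $23,288 → take DB $48,710. Book value $24,355.
Year 2: DB = ⌊$24,355 × 200%/3⌋ = $16,236; SL = ⌊$21,155/2⌋ = $10,577 → take DB $16,236. Book value $8,119.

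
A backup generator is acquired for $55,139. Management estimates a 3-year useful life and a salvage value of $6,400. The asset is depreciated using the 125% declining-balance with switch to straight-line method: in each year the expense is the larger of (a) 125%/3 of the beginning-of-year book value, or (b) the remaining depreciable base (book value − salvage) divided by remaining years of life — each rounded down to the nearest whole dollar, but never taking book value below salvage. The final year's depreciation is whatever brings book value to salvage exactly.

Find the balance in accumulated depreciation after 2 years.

$36,376

Depreciable base = $55,139 − $6,400 = $48,739.
Year 1: DB = ⌊$55,139 × 125%/3⌋ = $22,974; SL = ⌊$48,739/3⌋ = $16,246 → take DB $22,974. Book value $32,165.
Year 2: DB = ⌊$32,165 × 125%/3⌋ = $13,402; SL = ⌊$25,765/2⌋ = $12,882 → take DB $13,402. Book value $18,763.
Accumulated through year 2 = $55,139 − $18,763 = $36,376.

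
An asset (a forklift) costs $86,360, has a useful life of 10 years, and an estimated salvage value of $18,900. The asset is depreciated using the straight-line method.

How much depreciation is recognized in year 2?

$6,746

Depreciable base = $86,360 − $18,900 = $67,460.
Annual expense = $67,460 / 10 = $6,746.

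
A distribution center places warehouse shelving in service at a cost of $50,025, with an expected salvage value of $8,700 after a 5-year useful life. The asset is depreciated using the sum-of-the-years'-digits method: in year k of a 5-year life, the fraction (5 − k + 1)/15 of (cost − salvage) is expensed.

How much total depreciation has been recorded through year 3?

Depreciable base = $50,025 − $8,700 = $41,325.
Sum of the years' digits = 5+4+3+2+1 = 15.
Year 1: $41,325 × 5/15 = $13,775. Book value $36,250.
Year 2: $41,325 × 4/15 = $11,020. Book value $25,230.
Year 3: $41,325 × 3/15 = $8,265. Book value $16,965.
Accumulated through year 3 = $50,025 − $16,965 = $33,060.

$33,060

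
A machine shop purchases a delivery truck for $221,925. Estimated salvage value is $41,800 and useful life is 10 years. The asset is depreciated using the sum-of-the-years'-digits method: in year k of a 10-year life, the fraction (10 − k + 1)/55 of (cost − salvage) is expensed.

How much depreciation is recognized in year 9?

Depreciable base = $221,925 − $41,800 = $180,125.
Sum of the years' digits = 10+9+8+7+6+5+4+3+2+1 = 55.
Year 1: $180,125 × 10/55 = $32,750. Book value $189,175.
Year 2: $180,125 × 9/55 = $29,475. Book value $159,700.
Year 3: $180,125 × 8/55 = $26,200. Book value $133,500.
Year 4: $180,125 × 7/55 = $22,925. Book value $110,575.
Year 5: $180,125 × 6/55 = $19,650. Book value $90,925.
Year 6: $180,125 × 5/55 = $16,375. Book value $74,550.
Year 7: $180,125 × 4/55 = $13,100. Book value $61,450.
Year 8: $180,125 × 3/55 = $9,825. Book value $51,625.
Year 9: $180,125 × 2/55 = $6,550. Book value $45,075.

$6,550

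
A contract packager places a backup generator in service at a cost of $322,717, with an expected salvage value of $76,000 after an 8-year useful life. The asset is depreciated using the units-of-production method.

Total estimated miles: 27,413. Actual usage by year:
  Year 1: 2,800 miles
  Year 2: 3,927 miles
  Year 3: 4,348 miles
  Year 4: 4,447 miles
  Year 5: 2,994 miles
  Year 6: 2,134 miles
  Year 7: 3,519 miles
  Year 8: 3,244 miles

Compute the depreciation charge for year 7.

$31,671

Depreciable base = $322,717 − $76,000 = $246,717.
Rate = $246,717 / 27,413 miles = $9 per mile.
Year 1: 2,800 × $9 = $25,200. Book value $297,517.
Year 2: 3,927 × $9 = $35,343. Book value $262,174.
Year 3: 4,348 × $9 = $39,132. Book value $223,042.
Year 4: 4,447 × $9 = $40,023. Book value $183,019.
Year 5: 2,994 × $9 = $26,946. Book value $156,073.
Year 6: 2,134 × $9 = $19,206. Book value $136,867.
Year 7: 3,519 × $9 = $31,671. Book value $105,196.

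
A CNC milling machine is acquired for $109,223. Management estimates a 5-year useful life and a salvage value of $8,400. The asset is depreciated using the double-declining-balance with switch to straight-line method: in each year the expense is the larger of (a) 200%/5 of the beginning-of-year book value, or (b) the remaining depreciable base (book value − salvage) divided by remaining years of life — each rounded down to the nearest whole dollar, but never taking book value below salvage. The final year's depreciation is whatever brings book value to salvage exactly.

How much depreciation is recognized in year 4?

$9,437

Depreciable base = $109,223 − $8,400 = $100,823.
Year 1: DB = ⌊$109,223 × 200%/5⌋ = $43,689; SL = ⌊$100,823/5⌋ = $20,164 → take DB $43,689. Book value $65,534.
Year 2: DB = ⌊$65,534 × 200%/5⌋ = $26,213; SL = ⌊$57,134/4⌋ = $14,283 → take DB $26,213. Book value $39,321.
Year 3: DB = ⌊$39,321 × 200%/5⌋ = $15,728; SL = ⌊$30,921/3⌋ = $10,307 → take DB $15,728. Book value $23,593.
Year 4: DB = ⌊$23,593 × 200%/5⌋ = $9,437; SL = ⌊$15,193/2⌋ = $7,596 → take DB $9,437. Book value $14,156.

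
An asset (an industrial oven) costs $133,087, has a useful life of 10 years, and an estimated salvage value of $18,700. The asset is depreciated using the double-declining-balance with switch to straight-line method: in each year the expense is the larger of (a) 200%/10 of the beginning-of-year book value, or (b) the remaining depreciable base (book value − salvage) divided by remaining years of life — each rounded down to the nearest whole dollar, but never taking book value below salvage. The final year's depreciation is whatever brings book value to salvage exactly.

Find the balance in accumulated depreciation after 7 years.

Depreciable base = $133,087 − $18,700 = $114,387.
Year 1: DB = ⌊$133,087 × 200%/10⌋ = $26,617; SL = ⌊$114,387/10⌋ = $11,438 → take DB $26,617. Book value $106,470.
Year 2: DB = ⌊$106,470 × 200%/10⌋ = $21,294; SL = ⌊$87,770/9⌋ = $9,752 → take DB $21,294. Book value $85,176.
Year 3: DB = ⌊$85,176 × 200%/10⌋ = $17,035; SL = ⌊$66,476/8⌋ = $8,309 → take DB $17,035. Book value $68,141.
Year 4: DB = ⌊$68,141 × 200%/10⌋ = $13,628; SL = ⌊$49,441/7⌋ = $7,063 → take DB $13,628. Book value $54,513.
Year 5: DB = ⌊$54,513 × 200%/10⌋ = $10,902; SL = ⌊$35,813/6⌋ = $5,968 → take DB $10,902. Book value $43,611.
Year 6: DB = ⌊$43,611 × 200%/10⌋ = $8,722; SL = ⌊$24,911/5⌋ = $4,982 → take DB $8,722. Book value $34,889.
Year 7: DB = ⌊$34,889 × 200%/10⌋ = $6,977; SL = ⌊$16,189/4⌋ = $4,047 → take DB $6,977. Book value $27,912.
Accumulated through year 7 = $133,087 − $27,912 = $105,175.

$105,175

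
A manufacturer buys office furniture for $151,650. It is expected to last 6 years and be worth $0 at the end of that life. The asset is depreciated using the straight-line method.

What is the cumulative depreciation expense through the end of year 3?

Depreciable base = $151,650 − $0 = $151,650.
Annual expense = $151,650 / 6 = $25,275.
End of year 1: book value $126,375.
End of year 2: book value $101,100.
End of year 3: book value $75,825.
Accumulated through year 3 = $151,650 − $75,825 = $75,825.

$75,825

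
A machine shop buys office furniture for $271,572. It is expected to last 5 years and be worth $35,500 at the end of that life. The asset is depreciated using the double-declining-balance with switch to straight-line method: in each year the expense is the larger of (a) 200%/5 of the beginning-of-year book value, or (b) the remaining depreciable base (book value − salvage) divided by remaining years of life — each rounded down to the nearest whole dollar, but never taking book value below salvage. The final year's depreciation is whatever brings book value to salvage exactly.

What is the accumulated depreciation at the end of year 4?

$236,072

Depreciable base = $271,572 − $35,500 = $236,072.
Year 1: DB = ⌊$271,572 × 200%/5⌋ = $108,628; SL = ⌊$236,072/5⌋ = $47,214 → take DB $108,628. Book value $162,944.
Year 2: DB = ⌊$162,944 × 200%/5⌋ = $65,177; SL = ⌊$127,444/4⌋ = $31,861 → take DB $65,177. Book value $97,767.
Year 3: DB = ⌊$97,767 × 200%/5⌋ = $39,106; SL = ⌊$62,267/3⌋ = $20,755 → take DB $39,106. Book value $58,661.
Year 4: DB = ⌊$58,661 × 200%/5⌋ = $23,464; SL = ⌊$23,161/2⌋ = $11,580 → take DB $23,464, capped at $23,161. Book value $35,500.
Accumulated through year 4 = $271,572 − $35,500 = $236,072.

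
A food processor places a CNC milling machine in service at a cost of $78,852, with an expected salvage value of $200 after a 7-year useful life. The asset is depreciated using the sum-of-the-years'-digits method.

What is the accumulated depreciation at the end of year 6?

Depreciable base = $78,852 − $200 = $78,652.
Sum of the years' digits = 7+6+5+4+3+2+1 = 28.
Year 1: $78,652 × 7/28 = $19,663. Book value $59,189.
Year 2: $78,652 × 6/28 = $16,854. Book value $42,335.
Year 3: $78,652 × 5/28 = $14,045. Book value $28,290.
Year 4: $78,652 × 4/28 = $11,236. Book value $17,054.
Year 5: $78,652 × 3/28 = $8,427. Book value $8,627.
Year 6: $78,652 × 2/28 = $5,618. Book value $3,009.
Accumulated through year 6 = $78,852 − $3,009 = $75,843.

$75,843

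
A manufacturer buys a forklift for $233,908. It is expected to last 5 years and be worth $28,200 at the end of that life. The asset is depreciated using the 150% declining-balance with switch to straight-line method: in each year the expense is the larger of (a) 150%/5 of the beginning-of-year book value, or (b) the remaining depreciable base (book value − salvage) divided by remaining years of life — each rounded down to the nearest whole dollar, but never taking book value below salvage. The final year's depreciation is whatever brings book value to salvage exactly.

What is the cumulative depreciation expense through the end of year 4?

$179,692

Depreciable base = $233,908 − $28,200 = $205,708.
Year 1: DB = ⌊$233,908 × 150%/5⌋ = $70,172; SL = ⌊$205,708/5⌋ = $41,141 → take DB $70,172. Book value $163,736.
Year 2: DB = ⌊$163,736 × 150%/5⌋ = $49,120; SL = ⌊$135,536/4⌋ = $33,884 → take DB $49,120. Book value $114,616.
Year 3: DB = ⌊$114,616 × 150%/5⌋ = $34,384; SL = ⌊$86,416/3⌋ = $28,805 → take DB $34,384. Book value $80,232.
Year 4: DB = ⌊$80,232 × 150%/5⌋ = $24,069; SL = ⌊$52,032/2⌋ = $26,016 → take SL $26,016. Book value $54,216.
Accumulated through year 4 = $233,908 − $54,216 = $179,692.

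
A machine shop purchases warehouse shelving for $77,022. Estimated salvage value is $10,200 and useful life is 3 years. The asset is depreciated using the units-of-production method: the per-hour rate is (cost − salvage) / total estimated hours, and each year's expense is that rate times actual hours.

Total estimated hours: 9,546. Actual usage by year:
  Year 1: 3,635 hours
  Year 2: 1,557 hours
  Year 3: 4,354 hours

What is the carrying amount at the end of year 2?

Depreciable base = $77,022 − $10,200 = $66,822.
Rate = $66,822 / 9,546 hours = $7 per hour.
Year 1: 3,635 × $7 = $25,445. Book value $51,577.
Year 2: 1,557 × $7 = $10,899. Book value $40,678.

$40,678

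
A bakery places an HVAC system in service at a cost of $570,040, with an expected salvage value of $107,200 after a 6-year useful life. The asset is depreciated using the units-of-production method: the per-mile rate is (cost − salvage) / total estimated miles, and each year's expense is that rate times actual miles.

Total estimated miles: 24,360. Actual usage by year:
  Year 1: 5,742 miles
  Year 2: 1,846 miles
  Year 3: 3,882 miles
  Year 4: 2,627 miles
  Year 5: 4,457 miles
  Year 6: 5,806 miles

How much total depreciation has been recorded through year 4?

$267,843

Depreciable base = $570,040 − $107,200 = $462,840.
Rate = $462,840 / 24,360 miles = $19 per mile.
Year 1: 5,742 × $19 = $109,098. Book value $460,942.
Year 2: 1,846 × $19 = $35,074. Book value $425,868.
Year 3: 3,882 × $19 = $73,758. Book value $352,110.
Year 4: 2,627 × $19 = $49,913. Book value $302,197.
Accumulated through year 4 = $570,040 − $302,197 = $267,843.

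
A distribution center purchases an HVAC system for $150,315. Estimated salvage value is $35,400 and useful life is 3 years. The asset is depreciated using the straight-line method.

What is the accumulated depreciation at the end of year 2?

$76,610

Depreciable base = $150,315 − $35,400 = $114,915.
Annual expense = $114,915 / 3 = $38,305.
End of year 1: book value $112,010.
End of year 2: book value $73,705.
Accumulated through year 2 = $150,315 − $73,705 = $76,610.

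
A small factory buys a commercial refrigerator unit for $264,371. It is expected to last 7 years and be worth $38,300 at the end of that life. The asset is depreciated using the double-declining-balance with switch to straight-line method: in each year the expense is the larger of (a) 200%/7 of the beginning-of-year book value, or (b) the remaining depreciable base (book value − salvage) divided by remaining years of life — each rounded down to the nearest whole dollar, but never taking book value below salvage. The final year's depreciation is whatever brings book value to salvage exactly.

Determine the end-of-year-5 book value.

Depreciable base = $264,371 − $38,300 = $226,071.
Year 1: DB = ⌊$264,371 × 200%/7⌋ = $75,534; SL = ⌊$226,071/7⌋ = $32,295 → take DB $75,534. Book value $188,837.
Year 2: DB = ⌊$188,837 × 200%/7⌋ = $53,953; SL = ⌊$150,537/6⌋ = $25,089 → take DB $53,953. Book value $134,884.
Year 3: DB = ⌊$134,884 × 200%/7⌋ = $38,538; SL = ⌊$96,584/5⌋ = $19,316 → take DB $38,538. Book value $96,346.
Year 4: DB = ⌊$96,346 × 200%/7⌋ = $27,527; SL = ⌊$58,046/4⌋ = $14,511 → take DB $27,527. Book value $68,819.
Year 5: DB = ⌊$68,819 × 200%/7⌋ = $19,662; SL = ⌊$30,519/3⌋ = $10,173 → take DB $19,662. Book value $49,157.

$49,157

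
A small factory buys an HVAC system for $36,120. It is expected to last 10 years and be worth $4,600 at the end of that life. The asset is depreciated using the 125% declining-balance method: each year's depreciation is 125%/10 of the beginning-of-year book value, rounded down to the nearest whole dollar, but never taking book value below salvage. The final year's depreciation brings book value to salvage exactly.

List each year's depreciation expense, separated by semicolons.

Depreciable base = $36,120 − $4,600 = $31,520.
Year 1: ⌊$36,120 × 125%/10⌋ = $4,515. Book value $31,605.
Year 2: ⌊$31,605 × 125%/10⌋ = $3,950. Book value $27,655.
Year 3: ⌊$27,655 × 125%/10⌋ = $3,456. Book value $24,199.
Year 4: ⌊$24,199 × 125%/10⌋ = $3,024. Book value $21,175.
Year 5: ⌊$21,175 × 125%/10⌋ = $2,646. Book value $18,529.
Year 6: ⌊$18,529 × 125%/10⌋ = $2,316. Book value $16,213.
Year 7: ⌊$16,213 × 125%/10⌋ = $2,026. Book value $14,187.
Year 8: ⌊$14,187 × 125%/10⌋ = $1,773. Book value $12,414.
Year 9: ⌊$12,414 × 125%/10⌋ = $1,551. Book value $10,863.
Year 10 (final): $10,863 − $4,600 = $6,263. Book value $4,600.

$4,515; $3,950; $3,456; $3,024; $2,646; $2,316; $2,026; $1,773; $1,551; $6,263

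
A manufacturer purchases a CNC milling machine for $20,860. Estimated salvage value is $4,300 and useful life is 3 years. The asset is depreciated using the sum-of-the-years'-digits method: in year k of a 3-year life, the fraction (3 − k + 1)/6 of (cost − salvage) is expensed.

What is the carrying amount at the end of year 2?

$7,060

Depreciable base = $20,860 − $4,300 = $16,560.
Sum of the years' digits = 3+2+1 = 6.
Year 1: $16,560 × 3/6 = $8,280. Book value $12,580.
Year 2: $16,560 × 2/6 = $5,520. Book value $7,060.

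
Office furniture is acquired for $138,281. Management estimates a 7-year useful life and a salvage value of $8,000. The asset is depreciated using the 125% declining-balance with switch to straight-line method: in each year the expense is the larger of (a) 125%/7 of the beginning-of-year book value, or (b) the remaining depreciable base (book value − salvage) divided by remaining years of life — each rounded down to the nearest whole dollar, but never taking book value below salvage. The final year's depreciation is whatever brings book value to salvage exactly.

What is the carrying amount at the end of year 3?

$76,244

Depreciable base = $138,281 − $8,000 = $130,281.
Year 1: DB = ⌊$138,281 × 125%/7⌋ = $24,693; SL = ⌊$130,281/7⌋ = $18,611 → take DB $24,693. Book value $113,588.
Year 2: DB = ⌊$113,588 × 125%/7⌋ = $20,283; SL = ⌊$105,588/6⌋ = $17,598 → take DB $20,283. Book value $93,305.
Year 3: DB = ⌊$93,305 × 125%/7⌋ = $16,661; SL = ⌊$85,305/5⌋ = $17,061 → take SL $17,061. Book value $76,244.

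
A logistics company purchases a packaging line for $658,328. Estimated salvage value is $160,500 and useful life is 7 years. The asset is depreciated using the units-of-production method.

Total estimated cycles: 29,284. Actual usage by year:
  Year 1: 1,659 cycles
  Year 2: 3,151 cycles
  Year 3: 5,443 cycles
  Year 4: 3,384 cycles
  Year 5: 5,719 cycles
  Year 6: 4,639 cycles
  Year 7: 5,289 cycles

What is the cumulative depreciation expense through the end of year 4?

$231,829

Depreciable base = $658,328 − $160,500 = $497,828.
Rate = $497,828 / 29,284 cycles = $17 per cycle.
Year 1: 1,659 × $17 = $28,203. Book value $630,125.
Year 2: 3,151 × $17 = $53,567. Book value $576,558.
Year 3: 5,443 × $17 = $92,531. Book value $484,027.
Year 4: 3,384 × $17 = $57,528. Book value $426,499.
Accumulated through year 4 = $658,328 − $426,499 = $231,829.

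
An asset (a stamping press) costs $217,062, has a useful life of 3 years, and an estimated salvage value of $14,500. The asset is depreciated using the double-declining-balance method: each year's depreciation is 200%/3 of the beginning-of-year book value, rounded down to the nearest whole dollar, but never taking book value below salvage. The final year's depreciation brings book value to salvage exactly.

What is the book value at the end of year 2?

Depreciable base = $217,062 − $14,500 = $202,562.
Year 1: ⌊$217,062 × 200%/3⌋ = $144,708. Book value $72,354.
Year 2: ⌊$72,354 × 200%/3⌋ = $48,236. Book value $24,118.

$24,118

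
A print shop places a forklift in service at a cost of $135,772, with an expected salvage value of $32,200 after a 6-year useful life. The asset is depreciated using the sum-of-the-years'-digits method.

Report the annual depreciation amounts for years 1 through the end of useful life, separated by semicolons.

$29,592; $24,660; $19,728; $14,796; $9,864; $4,932

Depreciable base = $135,772 − $32,200 = $103,572.
Sum of the years' digits = 6+5+4+3+2+1 = 21.
Year 1: $103,572 × 6/21 = $29,592. Book value $106,180.
Year 2: $103,572 × 5/21 = $24,660. Book value $81,520.
Year 3: $103,572 × 4/21 = $19,728. Book value $61,792.
Year 4: $103,572 × 3/21 = $14,796. Book value $46,996.
Year 5: $103,572 × 2/21 = $9,864. Book value $37,132.
Year 6: $103,572 × 1/21 = $4,932. Book value $32,200.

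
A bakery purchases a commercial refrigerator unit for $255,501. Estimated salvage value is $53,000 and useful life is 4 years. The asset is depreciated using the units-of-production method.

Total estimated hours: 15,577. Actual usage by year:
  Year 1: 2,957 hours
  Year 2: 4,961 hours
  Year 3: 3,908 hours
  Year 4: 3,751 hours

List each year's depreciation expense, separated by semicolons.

Depreciable base = $255,501 − $53,000 = $202,501.
Rate = $202,501 / 15,577 hours = $13 per hour.
Year 1: 2,957 × $13 = $38,441. Book value $217,060.
Year 2: 4,961 × $13 = $64,493. Book value $152,567.
Year 3: 3,908 × $13 = $50,804. Book value $101,763.
Year 4: 3,751 × $13 = $48,763. Book value $53,000.

$38,441; $64,493; $50,804; $48,763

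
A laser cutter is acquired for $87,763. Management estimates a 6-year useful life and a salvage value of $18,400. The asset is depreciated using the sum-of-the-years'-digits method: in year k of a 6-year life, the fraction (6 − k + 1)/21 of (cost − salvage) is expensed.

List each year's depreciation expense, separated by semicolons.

Depreciable base = $87,763 − $18,400 = $69,363.
Sum of the years' digits = 6+5+4+3+2+1 = 21.
Year 1: $69,363 × 6/21 = $19,818. Book value $67,945.
Year 2: $69,363 × 5/21 = $16,515. Book value $51,430.
Year 3: $69,363 × 4/21 = $13,212. Book value $38,218.
Year 4: $69,363 × 3/21 = $9,909. Book value $28,309.
Year 5: $69,363 × 2/21 = $6,606. Book value $21,703.
Year 6: $69,363 × 1/21 = $3,303. Book value $18,400.

$19,818; $16,515; $13,212; $9,909; $6,606; $3,303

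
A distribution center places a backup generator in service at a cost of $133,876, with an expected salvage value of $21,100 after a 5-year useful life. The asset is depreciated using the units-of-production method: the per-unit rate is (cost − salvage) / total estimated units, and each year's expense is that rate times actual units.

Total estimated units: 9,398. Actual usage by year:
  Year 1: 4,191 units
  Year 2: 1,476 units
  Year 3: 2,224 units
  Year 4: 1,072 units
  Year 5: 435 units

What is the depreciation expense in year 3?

$26,688

Depreciable base = $133,876 − $21,100 = $112,776.
Rate = $112,776 / 9,398 units = $12 per unit.
Year 1: 4,191 × $12 = $50,292. Book value $83,584.
Year 2: 1,476 × $12 = $17,712. Book value $65,872.
Year 3: 2,224 × $12 = $26,688. Book value $39,184.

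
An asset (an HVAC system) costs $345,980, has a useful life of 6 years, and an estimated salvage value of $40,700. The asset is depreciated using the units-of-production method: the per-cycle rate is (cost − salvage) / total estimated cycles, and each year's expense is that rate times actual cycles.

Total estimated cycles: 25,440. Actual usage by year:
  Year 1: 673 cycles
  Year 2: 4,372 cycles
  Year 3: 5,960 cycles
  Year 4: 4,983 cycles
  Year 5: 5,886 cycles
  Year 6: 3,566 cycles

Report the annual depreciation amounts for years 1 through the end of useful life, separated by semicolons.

$8,076; $52,464; $71,520; $59,796; $70,632; $42,792

Depreciable base = $345,980 − $40,700 = $305,280.
Rate = $305,280 / 25,440 cycles = $12 per cycle.
Year 1: 673 × $12 = $8,076. Book value $337,904.
Year 2: 4,372 × $12 = $52,464. Book value $285,440.
Year 3: 5,960 × $12 = $71,520. Book value $213,920.
Year 4: 4,983 × $12 = $59,796. Book value $154,124.
Year 5: 5,886 × $12 = $70,632. Book value $83,492.
Year 6: 3,566 × $12 = $42,792. Book value $40,700.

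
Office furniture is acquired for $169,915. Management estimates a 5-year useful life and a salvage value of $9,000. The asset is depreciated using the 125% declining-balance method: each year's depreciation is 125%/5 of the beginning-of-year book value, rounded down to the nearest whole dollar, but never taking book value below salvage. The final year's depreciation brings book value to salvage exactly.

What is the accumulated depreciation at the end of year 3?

$98,231

Depreciable base = $169,915 − $9,000 = $160,915.
Year 1: ⌊$169,915 × 125%/5⌋ = $42,478. Book value $127,437.
Year 2: ⌊$127,437 × 125%/5⌋ = $31,859. Book value $95,578.
Year 3: ⌊$95,578 × 125%/5⌋ = $23,894. Book value $71,684.
Accumulated through year 3 = $169,915 − $71,684 = $98,231.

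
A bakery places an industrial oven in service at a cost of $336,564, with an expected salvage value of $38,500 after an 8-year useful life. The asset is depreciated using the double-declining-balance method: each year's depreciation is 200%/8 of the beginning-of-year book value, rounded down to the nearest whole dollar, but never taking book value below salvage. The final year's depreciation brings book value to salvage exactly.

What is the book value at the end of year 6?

Depreciable base = $336,564 − $38,500 = $298,064.
Year 1: ⌊$336,564 × 200%/8⌋ = $84,141. Book value $252,423.
Year 2: ⌊$252,423 × 200%/8⌋ = $63,105. Book value $189,318.
Year 3: ⌊$189,318 × 200%/8⌋ = $47,329. Book value $141,989.
Year 4: ⌊$141,989 × 200%/8⌋ = $35,497. Book value $106,492.
Year 5: ⌊$106,492 × 200%/8⌋ = $26,623. Book value $79,869.
Year 6: ⌊$79,869 × 200%/8⌋ = $19,967. Book value $59,902.

$59,902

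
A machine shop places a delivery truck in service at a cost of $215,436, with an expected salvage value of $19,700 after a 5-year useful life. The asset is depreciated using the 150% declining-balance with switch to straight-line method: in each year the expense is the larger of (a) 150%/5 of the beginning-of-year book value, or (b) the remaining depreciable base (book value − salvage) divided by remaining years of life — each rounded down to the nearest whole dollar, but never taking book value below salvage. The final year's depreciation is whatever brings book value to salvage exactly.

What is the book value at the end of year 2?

$105,565

Depreciable base = $215,436 − $19,700 = $195,736.
Year 1: DB = ⌊$215,436 × 150%/5⌋ = $64,630; SL = ⌊$195,736/5⌋ = $39,147 → take DB $64,630. Book value $150,806.
Year 2: DB = ⌊$150,806 × 150%/5⌋ = $45,241; SL = ⌊$131,106/4⌋ = $32,776 → take DB $45,241. Book value $105,565.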